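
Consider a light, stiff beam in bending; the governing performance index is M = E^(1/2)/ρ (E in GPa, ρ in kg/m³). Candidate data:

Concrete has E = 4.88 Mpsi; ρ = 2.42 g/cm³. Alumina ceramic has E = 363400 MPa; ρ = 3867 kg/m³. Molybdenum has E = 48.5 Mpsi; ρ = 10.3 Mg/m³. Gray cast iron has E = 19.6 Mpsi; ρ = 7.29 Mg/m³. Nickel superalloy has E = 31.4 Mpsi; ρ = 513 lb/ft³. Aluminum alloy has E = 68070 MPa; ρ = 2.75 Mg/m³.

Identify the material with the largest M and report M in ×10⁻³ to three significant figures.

alumina ceramic, M = 4.93×10⁻³

Convert each candidate to consistent units, then evaluate M:
  concrete: E = 33.65 GPa, ρ = 2420 kg/m³
  alumina ceramic: E = 363.4 GPa, ρ = 3867 kg/m³
  molybdenum: E = 334.4 GPa, ρ = 10300 kg/m³
  gray cast iron: E = 135.1 GPa, ρ = 7290 kg/m³
  nickel superalloy: E = 216.5 GPa, ρ = 8217 kg/m³
  aluminum alloy: E = 68.07 GPa, ρ = 2750 kg/m³
  alumina ceramic: M = 4.93×10⁻³
  aluminum alloy: M = 3.00×10⁻³
  concrete: M = 2.40×10⁻³
  nickel superalloy: M = 1.79×10⁻³
  molybdenum: M = 1.78×10⁻³
  gray cast iron: M = 1.59×10⁻³
Highest index: alumina ceramic.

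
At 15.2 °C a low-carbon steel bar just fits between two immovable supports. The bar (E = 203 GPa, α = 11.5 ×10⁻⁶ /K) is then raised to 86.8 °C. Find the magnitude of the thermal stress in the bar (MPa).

ΔT = 71.60 K. Constrained thermal stress σ = E·α·ΔT = 203.0×10³ MPa × 11.5×10⁻⁶ × 71.60 = 167 MPa (compressive).

167 MPa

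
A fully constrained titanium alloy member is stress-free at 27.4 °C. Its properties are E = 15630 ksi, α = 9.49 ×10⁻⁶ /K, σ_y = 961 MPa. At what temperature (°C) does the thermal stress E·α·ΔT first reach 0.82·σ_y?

E = 15630 ksi = 107.8 GPa.
E·α·ΔT = 788.0 MPa ⇒ ΔT = 788.0 / (107.8×10³ × 9.49×10⁻⁶) = 770.5 K.
T = 27.4 + 770.5 = 797.9 °C.

798 °C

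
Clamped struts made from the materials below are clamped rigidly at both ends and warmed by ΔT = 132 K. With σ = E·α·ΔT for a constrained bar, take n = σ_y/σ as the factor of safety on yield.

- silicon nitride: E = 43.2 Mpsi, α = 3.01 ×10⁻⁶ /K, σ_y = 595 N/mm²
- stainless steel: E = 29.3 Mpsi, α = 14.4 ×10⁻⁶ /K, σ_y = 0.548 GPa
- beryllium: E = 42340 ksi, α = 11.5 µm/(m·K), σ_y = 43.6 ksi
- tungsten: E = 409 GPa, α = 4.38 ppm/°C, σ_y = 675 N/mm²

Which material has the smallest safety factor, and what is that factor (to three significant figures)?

beryllium, n = 0.678

Per material, after unit conversion:
  silicon nitride: E = 297.9, α = 3.01, σ_y = 595.0 → σ = 118 MPa, n = 5.03
  stainless steel: E = 202.0, α = 14.4, σ_y = 548.0 → σ = 384 MPa, n = 1.43
  beryllium: E = 291.9, α = 11.5, σ_y = 300.6 → σ = 443 MPa, n = 0.678
  tungsten: E = 409.0, α = 4.38, σ_y = 675.0 → σ = 236 MPa, n = 2.85
Smallest n: beryllium with n = 0.678.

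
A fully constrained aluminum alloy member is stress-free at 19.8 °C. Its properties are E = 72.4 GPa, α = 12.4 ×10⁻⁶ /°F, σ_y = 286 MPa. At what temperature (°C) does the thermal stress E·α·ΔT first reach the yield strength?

α = 12.4×10⁻⁶/°F × 9/5 = 22.3×10⁻⁶/K.
E·α·ΔT = 286.0 MPa ⇒ ΔT = 286.0 / (72.40×10³ × 22.3×10⁻⁶) = 177.0 K.
T = 19.8 + 177.0 = 196.8 °C.

197 °C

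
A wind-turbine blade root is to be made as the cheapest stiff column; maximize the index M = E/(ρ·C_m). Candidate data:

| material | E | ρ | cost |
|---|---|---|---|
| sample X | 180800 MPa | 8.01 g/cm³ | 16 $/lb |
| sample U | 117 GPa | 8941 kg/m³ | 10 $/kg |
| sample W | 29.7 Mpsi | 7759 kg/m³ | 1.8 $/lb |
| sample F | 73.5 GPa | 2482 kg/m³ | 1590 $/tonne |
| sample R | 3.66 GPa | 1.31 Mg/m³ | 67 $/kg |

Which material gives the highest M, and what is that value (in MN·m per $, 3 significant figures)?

Normalizing units and computing the index:
  sample X: E = 180.8 GPa, ρ = 8010 kg/m³, cost = 35.27 $/kg
  sample U: E = 117.0 GPa, ρ = 8941 kg/m³, cost = 10.00 $/kg
  sample W: E = 204.8 GPa, ρ = 7759 kg/m³, cost = 3.968 $/kg
  sample F: E = 73.50 GPa, ρ = 2482 kg/m³, cost = 1.590 $/kg
  sample R: E = 3.660 GPa, ρ = 1310 kg/m³, cost = 67.00 $/kg
  sample F: M = 18.6 MN·m per $
  sample W: M = 6.65 MN·m per $
  sample U: M = 1.31 MN·m per $
  sample X: M = 0.640 MN·m per $
  sample R: M = 0.0417 MN·m per $
The maximum is for sample F.

sample F, M = 18.6 MN·m per $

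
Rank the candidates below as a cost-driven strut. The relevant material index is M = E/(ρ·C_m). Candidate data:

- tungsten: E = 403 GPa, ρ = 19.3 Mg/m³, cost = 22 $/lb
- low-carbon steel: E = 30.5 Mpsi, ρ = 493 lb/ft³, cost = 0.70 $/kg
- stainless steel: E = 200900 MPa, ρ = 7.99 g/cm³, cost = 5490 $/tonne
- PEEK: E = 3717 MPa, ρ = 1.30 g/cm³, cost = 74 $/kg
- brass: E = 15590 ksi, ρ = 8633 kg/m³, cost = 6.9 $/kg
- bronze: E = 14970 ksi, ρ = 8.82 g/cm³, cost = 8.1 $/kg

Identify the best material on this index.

In SI units:
  tungsten: E = 403.0 GPa, ρ = 19300 kg/m³, cost = 48.50 $/kg
  low-carbon steel: E = 210.3 GPa, ρ = 7897 kg/m³, cost = 0.7000 $/kg
  stainless steel: E = 200.9 GPa, ρ = 7990 kg/m³, cost = 5.490 $/kg
  PEEK: E = 3.717 GPa, ρ = 1300 kg/m³, cost = 74.00 $/kg
  brass: E = 107.5 GPa, ρ = 8633 kg/m³, cost = 6.900 $/kg
  bronze: E = 103.2 GPa, ρ = 8820 kg/m³, cost = 8.100 $/kg
  low-carbon steel: M = 38.0 MN·m per $
  stainless steel: M = 4.58 MN·m per $
  brass: M = 1.80 MN·m per $
  bronze: M = 1.44 MN·m per $
  tungsten: M = 0.431 MN·m per $
  PEEK: M = 0.0386 MN·m per $
Low-carbon steel has the largest M.

low-carbon steel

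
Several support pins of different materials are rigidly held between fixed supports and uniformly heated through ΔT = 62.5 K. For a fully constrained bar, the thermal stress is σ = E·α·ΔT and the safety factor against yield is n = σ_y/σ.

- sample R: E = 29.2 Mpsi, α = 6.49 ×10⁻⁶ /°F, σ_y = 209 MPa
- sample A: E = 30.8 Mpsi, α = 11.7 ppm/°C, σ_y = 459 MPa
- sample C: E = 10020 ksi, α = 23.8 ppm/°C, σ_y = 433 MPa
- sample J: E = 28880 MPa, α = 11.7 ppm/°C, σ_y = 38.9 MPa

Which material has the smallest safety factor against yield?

Converting E to GPa, α to ×10⁻⁶/K, σ_y to MPa, then σ and n for each:
  sample R: E = 201.3, α = 11.7, σ_y = 209.0 → σ = 147 MPa, n = 1.42
  sample A: E = 212.4, α = 11.7, σ_y = 459.0 → σ = 155 MPa, n = 2.96
  sample C: E = 69.09, α = 23.8, σ_y = 433.0 → σ = 103 MPa, n = 4.21
  sample J: E = 28.88, α = 11.7, σ_y = 38.90 → σ = 21.1 MPa, n = 1.84
The minimum is sample R at n = 1.42.

sample R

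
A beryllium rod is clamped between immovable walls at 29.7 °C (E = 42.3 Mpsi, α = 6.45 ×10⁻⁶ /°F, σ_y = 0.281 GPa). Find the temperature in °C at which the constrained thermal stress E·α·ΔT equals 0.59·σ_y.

E = 42.3 Mpsi = 291.6 GPa.
α = 6.45×10⁻⁶/°F × 9/5 = 11.6×10⁻⁶/K.
σ_y = 0.281 GPa = 281.0 MPa.
E·α·ΔT = 165.8 MPa ⇒ ΔT = 165.8 / (291.6×10³ × 11.6×10⁻⁶) = 48.96 K.
T = 29.7 + 48.96 = 78.66 °C.

78.7 °C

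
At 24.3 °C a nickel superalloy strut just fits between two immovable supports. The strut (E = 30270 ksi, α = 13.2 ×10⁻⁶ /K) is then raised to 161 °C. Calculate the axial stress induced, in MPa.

377 MPa

E = 30270 ksi = 208.7 GPa.
ΔT = 136.7 K. Constrained thermal stress σ = E·α·ΔT = 208.7×10³ MPa × 13.2×10⁻⁶ × 136.7 = 377 MPa (compressive).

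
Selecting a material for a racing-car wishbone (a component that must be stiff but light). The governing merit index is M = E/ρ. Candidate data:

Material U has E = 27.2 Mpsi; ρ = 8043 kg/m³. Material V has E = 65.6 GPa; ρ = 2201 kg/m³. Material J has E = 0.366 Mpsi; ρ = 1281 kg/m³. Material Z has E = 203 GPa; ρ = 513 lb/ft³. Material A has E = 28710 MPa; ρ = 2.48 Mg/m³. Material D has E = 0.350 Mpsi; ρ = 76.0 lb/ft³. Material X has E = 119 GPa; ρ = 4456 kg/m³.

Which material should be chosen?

material V

Normalizing units and computing the index:
  material U: E = 187.5 GPa, ρ = 8043 kg/m³
  material V: E = 65.60 GPa, ρ = 2201 kg/m³
  material J: E = 2.523 GPa, ρ = 1281 kg/m³
  material Z: E = 203.0 GPa, ρ = 8217 kg/m³
  material A: E = 28.71 GPa, ρ = 2480 kg/m³
  material D: E = 2.413 GPa, ρ = 1217 kg/m³
  material X: E = 119.0 GPa, ρ = 4456 kg/m³
  material V: M = 29.8 MN·m/kg
  material X: M = 26.7 MN·m/kg
  material Z: M = 24.7 MN·m/kg
  material U: M = 23.3 MN·m/kg
  material A: M = 11.6 MN·m/kg
  material D: M = 1.98 MN·m/kg
  material J: M = 1.97 MN·m/kg
Highest index: material V.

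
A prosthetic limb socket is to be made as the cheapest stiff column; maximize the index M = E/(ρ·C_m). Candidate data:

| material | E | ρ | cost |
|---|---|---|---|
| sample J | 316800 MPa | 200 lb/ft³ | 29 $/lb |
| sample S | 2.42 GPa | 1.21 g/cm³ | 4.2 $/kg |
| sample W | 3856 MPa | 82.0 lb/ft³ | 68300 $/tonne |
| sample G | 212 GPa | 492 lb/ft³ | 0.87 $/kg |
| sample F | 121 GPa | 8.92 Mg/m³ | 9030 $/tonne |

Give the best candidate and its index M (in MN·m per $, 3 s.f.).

After converting to SI:
  sample J: E = 316.8 GPa, ρ = 3204 kg/m³, cost = 63.93 $/kg
  sample S: E = 2.420 GPa, ρ = 1210 kg/m³, cost = 4.200 $/kg
  sample W: E = 3.856 GPa, ρ = 1314 kg/m³, cost = 68.30 $/kg
  sample G: E = 212.0 GPa, ρ = 7881 kg/m³, cost = 0.8700 $/kg
  sample F: E = 121.0 GPa, ρ = 8920 kg/m³, cost = 9.030 $/kg
  sample G: M = 30.9 MN·m per $
  sample J: M = 1.55 MN·m per $
  sample F: M = 1.50 MN·m per $
  sample S: M = 0.476 MN·m per $
  sample W: M = 0.0430 MN·m per $
The maximum is for sample G.

sample G, M = 30.9 MN·m per $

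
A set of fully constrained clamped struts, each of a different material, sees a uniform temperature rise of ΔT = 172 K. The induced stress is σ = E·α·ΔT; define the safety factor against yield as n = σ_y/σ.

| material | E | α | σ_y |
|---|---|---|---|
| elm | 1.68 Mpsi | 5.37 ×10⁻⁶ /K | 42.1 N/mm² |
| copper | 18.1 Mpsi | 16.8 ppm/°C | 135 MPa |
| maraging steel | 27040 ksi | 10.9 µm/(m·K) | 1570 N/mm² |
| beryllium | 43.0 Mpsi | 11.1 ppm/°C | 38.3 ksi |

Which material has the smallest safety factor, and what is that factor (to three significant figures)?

Per material, after unit conversion:
  elm: E = 11.58, α = 5.37, σ_y = 42.10 → σ = 10.7 MPa, n = 3.94
  copper: E = 124.8, α = 16.8, σ_y = 135.0 → σ = 361 MPa, n = 0.374
  maraging steel: E = 186.4, α = 10.9, σ_y = 1570 → σ = 350 MPa, n = 4.49
  beryllium: E = 296.5, α = 11.1, σ_y = 264.1 → σ = 566 MPa, n = 0.467
Smallest n: copper with n = 0.374.

copper, n = 0.374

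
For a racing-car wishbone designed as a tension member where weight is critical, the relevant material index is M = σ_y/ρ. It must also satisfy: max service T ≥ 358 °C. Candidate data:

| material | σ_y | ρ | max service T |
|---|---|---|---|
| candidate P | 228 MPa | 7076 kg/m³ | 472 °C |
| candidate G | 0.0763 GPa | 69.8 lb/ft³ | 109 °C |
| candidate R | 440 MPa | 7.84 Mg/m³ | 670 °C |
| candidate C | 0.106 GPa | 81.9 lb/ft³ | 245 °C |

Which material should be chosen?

Screen on constraints: max service T ≥ 358 °C. Survivors: candidate P, candidate R.
After converting to SI:
  candidate P: σ_y = 228.0 MPa, ρ = 7076 kg/m³
  candidate R: σ_y = 440.0 MPa, ρ = 7840 kg/m³
  candidate R: M = 56.1 kN·m/kg
  candidate P: M = 32.2 kN·m/kg
Candidate R has the largest M.

candidate R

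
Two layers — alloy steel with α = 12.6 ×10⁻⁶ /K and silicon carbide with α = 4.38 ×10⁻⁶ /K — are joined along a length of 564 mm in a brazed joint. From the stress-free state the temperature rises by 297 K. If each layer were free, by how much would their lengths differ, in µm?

1380 µm

Δα = |12.6 − 4.38|×10⁻⁶/K = 8.22×10⁻⁶/K.
ΔL_mismatch = Δα·L·ΔT = 8.22×10⁻⁶ × 564.0 mm × 297.0 K = 1380 µm.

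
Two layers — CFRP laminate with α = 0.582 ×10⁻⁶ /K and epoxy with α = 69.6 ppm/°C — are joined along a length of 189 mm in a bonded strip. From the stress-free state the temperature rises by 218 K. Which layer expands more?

α(CFRP laminate) = 0.582×10⁻⁶/K vs α(epoxy) = 69.6×10⁻⁶/K.
Higher α expands more for the same ΔT: epoxy.

epoxy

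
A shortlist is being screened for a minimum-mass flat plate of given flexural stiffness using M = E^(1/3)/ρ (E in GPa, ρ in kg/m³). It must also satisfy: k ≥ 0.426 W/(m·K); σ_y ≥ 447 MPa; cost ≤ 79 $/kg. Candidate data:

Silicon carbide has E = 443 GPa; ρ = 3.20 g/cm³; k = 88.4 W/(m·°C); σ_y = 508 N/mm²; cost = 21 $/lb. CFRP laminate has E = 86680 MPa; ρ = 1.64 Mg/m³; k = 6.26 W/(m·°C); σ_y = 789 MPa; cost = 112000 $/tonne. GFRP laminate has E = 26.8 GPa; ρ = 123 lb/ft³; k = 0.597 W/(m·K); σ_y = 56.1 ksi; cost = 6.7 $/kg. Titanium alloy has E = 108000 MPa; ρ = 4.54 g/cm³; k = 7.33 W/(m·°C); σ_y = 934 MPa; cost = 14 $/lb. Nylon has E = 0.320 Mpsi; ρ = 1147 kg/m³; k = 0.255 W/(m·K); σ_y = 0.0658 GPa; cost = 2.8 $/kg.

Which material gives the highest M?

silicon carbide

Screen on constraints: k ≥ 0.426 W/(m·K); σ_y ≥ 447 MPa; cost ≤ 79 $/kg. Survivors: silicon carbide, titanium alloy.
After converting to SI:
  silicon carbide: E = 443.0 GPa, ρ = 3200 kg/m³
  titanium alloy: E = 108.0 GPa, ρ = 4540 kg/m³
  silicon carbide: M = 2.38×10⁻³
  titanium alloy: M = 1.05×10⁻³
Silicon carbide has the largest M.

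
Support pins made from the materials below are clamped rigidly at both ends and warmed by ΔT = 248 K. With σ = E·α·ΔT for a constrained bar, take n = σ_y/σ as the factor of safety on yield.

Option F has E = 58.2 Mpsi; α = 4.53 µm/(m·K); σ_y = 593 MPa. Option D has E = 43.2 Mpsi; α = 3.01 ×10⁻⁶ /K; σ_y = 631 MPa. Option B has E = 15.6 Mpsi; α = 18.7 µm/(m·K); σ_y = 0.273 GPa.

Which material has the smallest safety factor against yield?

option B

Per material, after unit conversion:
  option F: E = 401.3, α = 4.53, σ_y = 593.0 → σ = 451 MPa, n = 1.32
  option D: E = 297.9, α = 3.01, σ_y = 631.0 → σ = 222 MPa, n = 2.84
  option B: E = 107.6, α = 18.7, σ_y = 273.0 → σ = 499 MPa, n = 0.547
The minimum is option B at n = 0.547.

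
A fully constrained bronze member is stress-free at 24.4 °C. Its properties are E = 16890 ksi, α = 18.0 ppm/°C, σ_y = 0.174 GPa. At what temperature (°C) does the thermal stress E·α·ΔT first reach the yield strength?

107 °C

E = 16890 ksi = 116.5 GPa.
σ_y = 0.174 GPa = 174.0 MPa.
E·α·ΔT = 174.0 MPa ⇒ ΔT = 174.0 / (116.5×10³ × 18.0×10⁻⁶) = 83.01 K.
T = 24.4 + 83.01 = 107.4 °C.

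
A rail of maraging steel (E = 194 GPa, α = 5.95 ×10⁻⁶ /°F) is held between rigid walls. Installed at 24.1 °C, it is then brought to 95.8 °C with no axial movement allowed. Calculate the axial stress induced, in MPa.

α = 5.95×10⁻⁶/°F × 9/5 = 10.7×10⁻⁶/K.
ΔT = 71.70 K. Constrained thermal stress σ = E·α·ΔT = 194.0×10³ MPa × 10.7×10⁻⁶ × 71.70 = 149 MPa (compressive).

149 MPa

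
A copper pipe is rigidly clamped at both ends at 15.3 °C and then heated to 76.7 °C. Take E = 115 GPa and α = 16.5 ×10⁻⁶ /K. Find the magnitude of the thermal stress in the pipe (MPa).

117 MPa

ΔT = 61.40 K. Constrained thermal stress σ = E·α·ΔT = 115.0×10³ MPa × 16.5×10⁻⁶ × 61.40 = 117 MPa (compressive).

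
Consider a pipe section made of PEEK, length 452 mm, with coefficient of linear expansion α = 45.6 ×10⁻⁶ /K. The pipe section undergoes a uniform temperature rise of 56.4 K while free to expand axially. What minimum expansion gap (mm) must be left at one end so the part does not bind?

1.16 mm

ΔL = α·L₀·ΔT = 45.6×10⁻⁶ × 452 mm × 56.40 K = 1.16 mm.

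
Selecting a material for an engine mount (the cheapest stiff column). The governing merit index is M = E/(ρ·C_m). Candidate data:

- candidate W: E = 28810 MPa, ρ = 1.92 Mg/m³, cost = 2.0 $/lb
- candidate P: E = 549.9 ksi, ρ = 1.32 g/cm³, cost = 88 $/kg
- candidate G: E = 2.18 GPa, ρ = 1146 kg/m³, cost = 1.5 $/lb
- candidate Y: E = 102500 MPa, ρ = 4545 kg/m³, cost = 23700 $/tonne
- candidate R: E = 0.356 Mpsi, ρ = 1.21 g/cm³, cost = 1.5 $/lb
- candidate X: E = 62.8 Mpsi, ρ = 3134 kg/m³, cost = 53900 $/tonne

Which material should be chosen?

candidate W

Convert each candidate to consistent units, then evaluate M:
  candidate W: E = 28.81 GPa, ρ = 1920 kg/m³, cost = 4.409 $/kg
  candidate P: E = 3.791 GPa, ρ = 1320 kg/m³, cost = 88.00 $/kg
  candidate G: E = 2.180 GPa, ρ = 1146 kg/m³, cost = 3.307 $/kg
  candidate Y: E = 102.5 GPa, ρ = 4545 kg/m³, cost = 23.70 $/kg
  candidate R: E = 2.455 GPa, ρ = 1210 kg/m³, cost = 3.307 $/kg
  candidate X: E = 433.0 GPa, ρ = 3134 kg/m³, cost = 53.90 $/kg
  candidate W: M = 3.40 MN·m per $
  candidate X: M = 2.56 MN·m per $
  candidate Y: M = 0.952 MN·m per $
  candidate R: M = 0.613 MN·m per $
  candidate G: M = 0.575 MN·m per $
  candidate P: M = 0.0326 MN·m per $
The maximum is for candidate W.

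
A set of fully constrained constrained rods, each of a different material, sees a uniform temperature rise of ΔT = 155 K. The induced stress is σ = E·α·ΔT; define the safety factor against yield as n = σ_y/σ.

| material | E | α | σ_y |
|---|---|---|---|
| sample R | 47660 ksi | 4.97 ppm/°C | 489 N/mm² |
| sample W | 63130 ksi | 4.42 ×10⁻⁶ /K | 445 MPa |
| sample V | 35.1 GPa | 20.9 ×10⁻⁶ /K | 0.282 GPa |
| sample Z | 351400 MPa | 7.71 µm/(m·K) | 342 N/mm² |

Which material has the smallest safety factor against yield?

In consistent units (E in GPa, α in ×10⁻⁶/K, σ_y in MPa):
  sample R: E = 328.6, α = 4.97, σ_y = 489.0 → σ = 253 MPa, n = 1.93
  sample W: E = 435.3, α = 4.42, σ_y = 445.0 → σ = 298 MPa, n = 1.49
  sample V: E = 35.10, α = 20.9, σ_y = 282.0 → σ = 114 MPa, n = 2.48
  sample Z: E = 351.4, α = 7.71, σ_y = 342.0 → σ = 420 MPa, n = 0.814
The minimum is sample Z at n = 0.814.

sample Z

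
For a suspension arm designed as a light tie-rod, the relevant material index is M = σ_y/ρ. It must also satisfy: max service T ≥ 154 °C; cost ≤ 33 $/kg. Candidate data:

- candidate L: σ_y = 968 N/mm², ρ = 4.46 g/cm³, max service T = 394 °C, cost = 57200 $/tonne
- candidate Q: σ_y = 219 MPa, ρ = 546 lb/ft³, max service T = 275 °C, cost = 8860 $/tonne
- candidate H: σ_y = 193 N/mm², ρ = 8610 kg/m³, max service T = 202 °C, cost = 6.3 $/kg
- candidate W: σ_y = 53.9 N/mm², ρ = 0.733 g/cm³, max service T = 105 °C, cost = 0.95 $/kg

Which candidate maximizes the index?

Screen on constraints: max service T ≥ 154 °C; cost ≤ 33 $/kg. Survivors: candidate Q, candidate H.
After converting to SI:
  candidate Q: σ_y = 219.0 MPa, ρ = 8746 kg/m³
  candidate H: σ_y = 193.0 MPa, ρ = 8610 kg/m³
  candidate Q: M = 25.0 kN·m/kg
  candidate H: M = 22.4 kN·m/kg
Highest index: candidate Q.

candidate Q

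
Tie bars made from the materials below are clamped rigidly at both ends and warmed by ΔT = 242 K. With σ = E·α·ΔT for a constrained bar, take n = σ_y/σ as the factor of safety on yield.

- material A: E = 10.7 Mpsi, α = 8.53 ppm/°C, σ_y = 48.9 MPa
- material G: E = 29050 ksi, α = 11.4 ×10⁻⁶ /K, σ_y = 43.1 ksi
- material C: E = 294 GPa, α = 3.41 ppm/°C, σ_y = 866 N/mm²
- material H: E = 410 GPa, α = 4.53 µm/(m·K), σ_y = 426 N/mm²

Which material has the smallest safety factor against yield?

Converting E to GPa, α to ×10⁻⁶/K, σ_y to MPa, then σ and n for each:
  material A: E = 73.77, α = 8.53, σ_y = 48.90 → σ = 152 MPa, n = 0.321
  material G: E = 200.3, α = 11.4, σ_y = 297.2 → σ = 553 MPa, n = 0.538
  material C: E = 294.0, α = 3.41, σ_y = 866.0 → σ = 243 MPa, n = 3.57
  material H: E = 410.0, α = 4.53, σ_y = 426.0 → σ = 449 MPa, n = 0.948
The minimum is material A at n = 0.321.

material A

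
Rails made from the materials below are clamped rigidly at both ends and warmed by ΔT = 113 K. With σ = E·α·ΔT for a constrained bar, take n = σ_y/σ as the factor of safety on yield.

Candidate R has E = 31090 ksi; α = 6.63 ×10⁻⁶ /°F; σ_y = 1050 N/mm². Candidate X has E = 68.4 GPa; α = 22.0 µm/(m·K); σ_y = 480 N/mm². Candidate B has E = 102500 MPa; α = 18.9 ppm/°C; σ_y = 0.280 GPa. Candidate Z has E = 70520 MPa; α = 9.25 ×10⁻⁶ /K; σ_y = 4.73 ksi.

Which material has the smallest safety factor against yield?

Per material, after unit conversion:
  candidate R: E = 214.4, α = 11.9, σ_y = 1050 → σ = 289 MPa, n = 3.63
  candidate X: E = 68.40, α = 22.0, σ_y = 480.0 → σ = 170 MPa, n = 2.82
  candidate B: E = 102.5, α = 18.9, σ_y = 280.0 → σ = 219 MPa, n = 1.28
  candidate Z: E = 70.52, α = 9.25, σ_y = 32.61 → σ = 73.7 MPa, n = 0.442
Candidate Z has the lowest safety factor, n = 0.442.

candidate Z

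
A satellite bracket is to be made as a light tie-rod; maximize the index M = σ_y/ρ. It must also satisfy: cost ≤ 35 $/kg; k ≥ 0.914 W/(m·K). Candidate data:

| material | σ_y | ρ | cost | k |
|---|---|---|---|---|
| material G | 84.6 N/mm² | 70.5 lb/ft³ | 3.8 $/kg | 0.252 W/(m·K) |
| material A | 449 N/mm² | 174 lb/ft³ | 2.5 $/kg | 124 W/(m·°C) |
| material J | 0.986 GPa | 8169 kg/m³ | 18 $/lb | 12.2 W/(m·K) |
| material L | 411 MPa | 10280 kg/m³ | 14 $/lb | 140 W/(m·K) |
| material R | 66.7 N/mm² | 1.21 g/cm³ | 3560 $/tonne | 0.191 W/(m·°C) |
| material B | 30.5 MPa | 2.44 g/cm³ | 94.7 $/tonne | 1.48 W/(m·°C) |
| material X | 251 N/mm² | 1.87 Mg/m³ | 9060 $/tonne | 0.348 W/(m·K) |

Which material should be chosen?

Screen on constraints: cost ≤ 35 $/kg; k ≥ 0.914 W/(m·K). Survivors: material A, material L, material B.
Convert each candidate to consistent units, then evaluate M:
  material A: σ_y = 449.0 MPa, ρ = 2787 kg/m³
  material L: σ_y = 411.0 MPa, ρ = 10280 kg/m³
  material B: σ_y = 30.50 MPa, ρ = 2440 kg/m³
  material A: M = 161 kN·m/kg
  material L: M = 40.0 kN·m/kg
  material B: M = 12.5 kN·m/kg
Material A has the largest M.

material A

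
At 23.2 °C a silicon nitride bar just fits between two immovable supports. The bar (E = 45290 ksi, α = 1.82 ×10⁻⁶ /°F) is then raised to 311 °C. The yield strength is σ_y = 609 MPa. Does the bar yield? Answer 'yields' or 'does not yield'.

E = 45290 ksi = 312.3 GPa.
α = 1.82×10⁻⁶/°F × 9/5 = 3.28×10⁻⁶/K.
ΔT = 287.8 K. Constrained thermal stress σ = E·α·ΔT = 312.3×10³ MPa × 3.28×10⁻⁶ × 287.8 = 294 MPa (compressive).
Compare to σ_y = 609 MPa: σ < σ_y, so it does not yield.

does not yield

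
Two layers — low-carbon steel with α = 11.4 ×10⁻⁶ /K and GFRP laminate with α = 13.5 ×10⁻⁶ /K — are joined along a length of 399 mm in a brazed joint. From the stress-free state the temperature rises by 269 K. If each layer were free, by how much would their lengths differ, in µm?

225 µm

Δα = |11.4 − 13.5|×10⁻⁶/K = 2.10×10⁻⁶/K.
ΔL_mismatch = Δα·L·ΔT = 2.10×10⁻⁶ × 399.0 mm × 269.0 K = 225 µm.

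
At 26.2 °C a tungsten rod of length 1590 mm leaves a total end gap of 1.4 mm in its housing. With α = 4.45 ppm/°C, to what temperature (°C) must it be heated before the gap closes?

224 °C

α·L₀·ΔT = 1.4 mm ⇒ ΔT = 1.4 / (4.45×10⁻⁶ × 1590.0) = 197.9 K.
T = 26.2 + 197.9 = 224.1 °C.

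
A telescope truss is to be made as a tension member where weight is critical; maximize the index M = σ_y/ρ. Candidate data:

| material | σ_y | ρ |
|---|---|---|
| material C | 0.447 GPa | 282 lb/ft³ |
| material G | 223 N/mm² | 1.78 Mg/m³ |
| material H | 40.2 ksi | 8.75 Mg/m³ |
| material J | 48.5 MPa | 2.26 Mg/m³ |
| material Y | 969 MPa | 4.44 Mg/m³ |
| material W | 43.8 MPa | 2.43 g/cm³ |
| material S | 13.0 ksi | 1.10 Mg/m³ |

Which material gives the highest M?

material Y

Convert each candidate to consistent units, then evaluate M:
  material C: σ_y = 447.0 MPa, ρ = 4517 kg/m³
  material G: σ_y = 223.0 MPa, ρ = 1780 kg/m³
  material H: σ_y = 277.2 MPa, ρ = 8750 kg/m³
  material J: σ_y = 48.50 MPa, ρ = 2260 kg/m³
  material Y: σ_y = 969.0 MPa, ρ = 4440 kg/m³
  material W: σ_y = 43.80 MPa, ρ = 2430 kg/m³
  material S: σ_y = 89.63 MPa, ρ = 1100 kg/m³
  material Y: M = 218 kN·m/kg
  material G: M = 125 kN·m/kg
  material C: M = 99.0 kN·m/kg
  material S: M = 81.5 kN·m/kg
  material H: M = 31.7 kN·m/kg
  material J: M = 21.5 kN·m/kg
  material W: M = 18.0 kN·m/kg
The maximum is for material Y.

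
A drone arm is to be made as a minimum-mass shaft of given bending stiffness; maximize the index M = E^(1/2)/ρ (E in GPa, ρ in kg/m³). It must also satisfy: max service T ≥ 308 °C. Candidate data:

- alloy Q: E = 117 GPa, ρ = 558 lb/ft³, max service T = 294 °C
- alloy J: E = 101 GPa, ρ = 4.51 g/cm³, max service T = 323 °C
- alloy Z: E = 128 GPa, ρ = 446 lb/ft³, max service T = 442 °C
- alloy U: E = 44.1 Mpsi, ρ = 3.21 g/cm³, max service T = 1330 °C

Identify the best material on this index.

alloy U

Screen on constraints: max service T ≥ 308 °C. Survivors: alloy J, alloy Z, alloy U.
Putting every candidate on a common basis:
  alloy J: E = 101.0 GPa, ρ = 4510 kg/m³
  alloy Z: E = 128.0 GPa, ρ = 7144 kg/m³
  alloy U: E = 304.1 GPa, ρ = 3210 kg/m³
  alloy U: M = 5.43×10⁻³
  alloy J: M = 2.23×10⁻³
  alloy Z: M = 1.58×10⁻³
Alloy U ranks first.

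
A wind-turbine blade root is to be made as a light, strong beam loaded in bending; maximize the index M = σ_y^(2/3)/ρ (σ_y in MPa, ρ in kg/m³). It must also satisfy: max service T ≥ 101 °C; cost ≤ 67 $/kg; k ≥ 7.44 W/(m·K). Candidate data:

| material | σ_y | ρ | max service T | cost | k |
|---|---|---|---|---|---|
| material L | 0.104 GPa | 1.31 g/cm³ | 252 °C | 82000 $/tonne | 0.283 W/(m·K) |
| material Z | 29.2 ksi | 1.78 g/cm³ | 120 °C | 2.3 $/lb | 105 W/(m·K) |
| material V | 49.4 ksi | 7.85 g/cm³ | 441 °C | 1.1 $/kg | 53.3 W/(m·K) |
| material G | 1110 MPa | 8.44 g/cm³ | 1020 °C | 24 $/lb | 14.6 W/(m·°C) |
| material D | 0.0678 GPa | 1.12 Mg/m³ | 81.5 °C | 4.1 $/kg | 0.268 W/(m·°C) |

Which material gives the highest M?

Screen on constraints: max service T ≥ 101 °C; cost ≤ 67 $/kg; k ≥ 7.44 W/(m·K). Survivors: material Z, material V, material G.
Putting every candidate on a common basis:
  material Z: σ_y = 201.3 MPa, ρ = 1780 kg/m³
  material V: σ_y = 340.6 MPa, ρ = 7850 kg/m³
  material G: σ_y = 1110 MPa, ρ = 8440 kg/m³
  material Z: M = 19.3×10⁻³
  material G: M = 12.7×10⁻³
  material V: M = 6.21×10⁻³
Material Z ranks first.

material Z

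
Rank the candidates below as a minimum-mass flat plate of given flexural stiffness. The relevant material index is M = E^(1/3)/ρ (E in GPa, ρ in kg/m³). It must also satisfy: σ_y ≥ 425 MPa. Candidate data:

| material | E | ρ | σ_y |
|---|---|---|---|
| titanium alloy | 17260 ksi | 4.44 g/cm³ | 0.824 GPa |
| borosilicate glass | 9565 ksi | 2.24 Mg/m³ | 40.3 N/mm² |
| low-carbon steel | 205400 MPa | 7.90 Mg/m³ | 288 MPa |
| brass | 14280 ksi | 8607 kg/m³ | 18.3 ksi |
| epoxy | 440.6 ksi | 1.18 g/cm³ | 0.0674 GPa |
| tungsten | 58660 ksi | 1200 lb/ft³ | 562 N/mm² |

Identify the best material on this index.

Screen on constraints: σ_y ≥ 425 MPa. Survivors: titanium alloy, tungsten.
In SI units:
  titanium alloy: E = 119.0 GPa, ρ = 4440 kg/m³
  tungsten: E = 404.4 GPa, ρ = 19220 kg/m³
  titanium alloy: M = 1.11×10⁻³
  tungsten: M = 0.385×10⁻³
Titanium alloy ranks first.

titanium alloy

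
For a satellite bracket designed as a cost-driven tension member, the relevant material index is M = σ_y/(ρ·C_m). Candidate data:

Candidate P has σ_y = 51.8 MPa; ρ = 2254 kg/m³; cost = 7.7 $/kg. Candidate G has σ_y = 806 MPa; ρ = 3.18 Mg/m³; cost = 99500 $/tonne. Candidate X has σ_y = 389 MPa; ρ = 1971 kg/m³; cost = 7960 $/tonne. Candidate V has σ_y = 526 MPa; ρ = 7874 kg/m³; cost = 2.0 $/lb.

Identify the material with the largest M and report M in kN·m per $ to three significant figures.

Putting every candidate on a common basis:
  candidate P: σ_y = 51.80 MPa, ρ = 2254 kg/m³, cost = 7.700 $/kg
  candidate G: σ_y = 806.0 MPa, ρ = 3180 kg/m³, cost = 99.50 $/kg
  candidate X: σ_y = 389.0 MPa, ρ = 1971 kg/m³, cost = 7.960 $/kg
  candidate V: σ_y = 526.0 MPa, ρ = 7874 kg/m³, cost = 4.409 $/kg
  candidate X: M = 24.8 kN·m per $
  candidate V: M = 15.2 kN·m per $
  candidate P: M = 2.98 kN·m per $
  candidate G: M = 2.55 kN·m per $
Candidate X has the largest M.

candidate X, M = 24.8 kN·m per $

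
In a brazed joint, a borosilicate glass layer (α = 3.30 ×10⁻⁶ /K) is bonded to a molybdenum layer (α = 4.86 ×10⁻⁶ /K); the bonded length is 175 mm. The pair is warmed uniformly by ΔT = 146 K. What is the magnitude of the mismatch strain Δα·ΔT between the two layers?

Δα = |3.30 − 4.86|×10⁻⁶/K = 1.56×10⁻⁶/K.
Mismatch strain = Δα·ΔT = 1.56×10⁻⁶ × 146.0 = 2.28×10⁻⁴.

2.28×10⁻⁴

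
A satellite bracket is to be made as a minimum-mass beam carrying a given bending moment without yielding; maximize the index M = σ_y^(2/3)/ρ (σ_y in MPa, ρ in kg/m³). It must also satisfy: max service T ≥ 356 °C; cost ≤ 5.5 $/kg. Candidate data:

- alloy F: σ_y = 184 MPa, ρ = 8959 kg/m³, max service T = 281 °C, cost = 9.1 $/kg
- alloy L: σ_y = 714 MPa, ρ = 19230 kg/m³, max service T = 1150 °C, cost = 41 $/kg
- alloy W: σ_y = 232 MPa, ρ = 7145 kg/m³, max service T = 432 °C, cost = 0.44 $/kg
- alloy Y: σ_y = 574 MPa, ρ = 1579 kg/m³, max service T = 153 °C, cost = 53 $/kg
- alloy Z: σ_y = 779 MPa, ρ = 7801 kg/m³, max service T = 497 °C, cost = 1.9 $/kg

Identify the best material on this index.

Screen on constraints: max service T ≥ 356 °C; cost ≤ 5.5 $/kg. Survivors: alloy W, alloy Z.
Computing M directly (units already consistent):
  alloy Z: M = 10.9×10⁻³
  alloy W: M = 5.28×10⁻³
The maximum is for alloy Z.

alloy Z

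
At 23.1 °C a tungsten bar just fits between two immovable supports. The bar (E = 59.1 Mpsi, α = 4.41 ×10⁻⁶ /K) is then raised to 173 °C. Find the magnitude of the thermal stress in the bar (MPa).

E = 59.1 Mpsi = 407.5 GPa.
ΔT = 149.9 K. Constrained thermal stress σ = E·α·ΔT = 407.5×10³ MPa × 4.41×10⁻⁶ × 149.9 = 269 MPa (compressive).

269 MPa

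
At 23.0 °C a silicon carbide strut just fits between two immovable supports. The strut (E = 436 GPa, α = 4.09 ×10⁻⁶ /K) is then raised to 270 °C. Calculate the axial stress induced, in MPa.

ΔT = 247.0 K. Constrained thermal stress σ = E·α·ΔT = 436.0×10³ MPa × 4.09×10⁻⁶ × 247.0 = 440 MPa (compressive).

440 MPa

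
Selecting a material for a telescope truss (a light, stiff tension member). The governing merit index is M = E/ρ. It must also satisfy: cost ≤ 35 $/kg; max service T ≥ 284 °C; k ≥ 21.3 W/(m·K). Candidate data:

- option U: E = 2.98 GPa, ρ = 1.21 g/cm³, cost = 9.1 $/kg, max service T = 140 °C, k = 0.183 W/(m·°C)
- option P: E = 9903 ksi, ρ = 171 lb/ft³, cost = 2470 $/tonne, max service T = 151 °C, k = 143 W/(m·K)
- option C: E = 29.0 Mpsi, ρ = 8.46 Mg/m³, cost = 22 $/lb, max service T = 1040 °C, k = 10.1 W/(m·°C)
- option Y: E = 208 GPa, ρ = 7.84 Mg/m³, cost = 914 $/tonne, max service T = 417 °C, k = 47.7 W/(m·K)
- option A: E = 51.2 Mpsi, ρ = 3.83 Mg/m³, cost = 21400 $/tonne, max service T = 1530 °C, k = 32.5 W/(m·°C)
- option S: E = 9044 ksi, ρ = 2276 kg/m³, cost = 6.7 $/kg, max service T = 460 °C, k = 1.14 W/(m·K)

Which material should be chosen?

Screen on constraints: cost ≤ 35 $/kg; max service T ≥ 284 °C; k ≥ 21.3 W/(m·K). Survivors: option Y, option A.
After converting to SI:
  option Y: E = 208.0 GPa, ρ = 7840 kg/m³
  option A: E = 353.0 GPa, ρ = 3830 kg/m³
  option A: M = 92.2 MN·m/kg
  option Y: M = 26.5 MN·m/kg
Highest index: option A.

option A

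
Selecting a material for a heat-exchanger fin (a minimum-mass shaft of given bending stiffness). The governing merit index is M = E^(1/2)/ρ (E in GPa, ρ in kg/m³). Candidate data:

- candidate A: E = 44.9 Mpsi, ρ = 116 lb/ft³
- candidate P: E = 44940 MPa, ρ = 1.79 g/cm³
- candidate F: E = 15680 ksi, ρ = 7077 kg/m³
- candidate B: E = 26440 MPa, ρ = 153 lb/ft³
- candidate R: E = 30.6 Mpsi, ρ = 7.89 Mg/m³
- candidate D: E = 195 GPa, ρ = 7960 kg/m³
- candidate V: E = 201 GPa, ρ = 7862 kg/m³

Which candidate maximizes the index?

Normalizing units and computing the index:
  candidate A: E = 309.6 GPa, ρ = 1858 kg/m³
  candidate P: E = 44.94 GPa, ρ = 1790 kg/m³
  candidate F: E = 108.1 GPa, ρ = 7077 kg/m³
  candidate B: E = 26.44 GPa, ρ = 2451 kg/m³
  candidate R: E = 211.0 GPa, ρ = 7890 kg/m³
  candidate D: E = 195.0 GPa, ρ = 7960 kg/m³
  candidate V: E = 201.0 GPa, ρ = 7862 kg/m³
  candidate A: M = 9.47×10⁻³
  candidate P: M = 3.75×10⁻³
  candidate B: M = 2.10×10⁻³
  candidate R: M = 1.84×10⁻³
  candidate V: M = 1.80×10⁻³
  candidate D: M = 1.75×10⁻³
  candidate F: M = 1.47×10⁻³
Highest index: candidate A.

candidate A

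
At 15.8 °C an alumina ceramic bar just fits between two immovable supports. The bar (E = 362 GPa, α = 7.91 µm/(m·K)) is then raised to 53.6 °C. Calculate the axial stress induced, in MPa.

108 MPa

ΔT = 37.80 K. Constrained thermal stress σ = E·α·ΔT = 362.0×10³ MPa × 7.91×10⁻⁶ × 37.80 = 108 MPa (compressive).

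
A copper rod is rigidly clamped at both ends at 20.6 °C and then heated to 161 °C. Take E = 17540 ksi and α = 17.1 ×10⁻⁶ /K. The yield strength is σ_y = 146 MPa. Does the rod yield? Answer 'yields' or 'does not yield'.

yields

E = 17540 ksi = 120.9 GPa.
ΔT = 140.4 K. Constrained thermal stress σ = E·α·ΔT = 120.9×10³ MPa × 17.1×10⁻⁶ × 140.4 = 290 MPa (compressive).
Compare to σ_y = 146 MPa: σ ≥ σ_y, so it yields.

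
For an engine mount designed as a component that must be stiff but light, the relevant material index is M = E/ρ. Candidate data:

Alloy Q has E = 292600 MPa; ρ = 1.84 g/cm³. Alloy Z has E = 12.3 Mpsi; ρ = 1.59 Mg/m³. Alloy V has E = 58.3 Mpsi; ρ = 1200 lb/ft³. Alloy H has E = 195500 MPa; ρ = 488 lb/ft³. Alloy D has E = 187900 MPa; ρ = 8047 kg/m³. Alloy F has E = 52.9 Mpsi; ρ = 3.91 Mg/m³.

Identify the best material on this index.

After converting to SI:
  alloy Q: E = 292.6 GPa, ρ = 1840 kg/m³
  alloy Z: E = 84.81 GPa, ρ = 1590 kg/m³
  alloy V: E = 402.0 GPa, ρ = 19220 kg/m³
  alloy H: E = 195.5 GPa, ρ = 7817 kg/m³
  alloy D: E = 187.9 GPa, ρ = 8047 kg/m³
  alloy F: E = 364.7 GPa, ρ = 3910 kg/m³
  alloy Q: M = 159 MN·m/kg
  alloy F: M = 93.3 MN·m/kg
  alloy Z: M = 53.3 MN·m/kg
  alloy H: M = 25.0 MN·m/kg
  alloy D: M = 23.4 MN·m/kg
  alloy V: M = 20.9 MN·m/kg
Highest index: alloy Q.

alloy Q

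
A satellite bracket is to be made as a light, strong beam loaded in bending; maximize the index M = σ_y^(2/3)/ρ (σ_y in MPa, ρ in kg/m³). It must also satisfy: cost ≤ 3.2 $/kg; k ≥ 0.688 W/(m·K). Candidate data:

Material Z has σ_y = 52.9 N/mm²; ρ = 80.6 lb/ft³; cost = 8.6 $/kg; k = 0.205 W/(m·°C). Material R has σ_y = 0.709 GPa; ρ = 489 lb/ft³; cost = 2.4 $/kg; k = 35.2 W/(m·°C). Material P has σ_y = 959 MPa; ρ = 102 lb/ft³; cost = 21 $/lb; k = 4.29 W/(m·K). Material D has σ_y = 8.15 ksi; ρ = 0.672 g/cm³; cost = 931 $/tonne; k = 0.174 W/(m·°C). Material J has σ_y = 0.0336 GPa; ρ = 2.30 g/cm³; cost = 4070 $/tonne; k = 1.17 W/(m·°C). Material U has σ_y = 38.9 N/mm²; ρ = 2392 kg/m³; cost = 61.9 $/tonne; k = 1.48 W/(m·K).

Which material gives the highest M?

Screen on constraints: cost ≤ 3.2 $/kg; k ≥ 0.688 W/(m·K). Survivors: material R, material U.
After converting to SI:
  material R: σ_y = 709.0 MPa, ρ = 7833 kg/m³
  material U: σ_y = 38.90 MPa, ρ = 2392 kg/m³
  material R: M = 10.2×10⁻³
  material U: M = 4.80×10⁻³
Material R ranks first.

material R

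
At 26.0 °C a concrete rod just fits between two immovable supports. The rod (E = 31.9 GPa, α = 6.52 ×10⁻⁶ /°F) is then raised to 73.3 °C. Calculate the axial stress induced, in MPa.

α = 6.52×10⁻⁶/°F × 9/5 = 11.7×10⁻⁶/K.
ΔT = 47.30 K. Constrained thermal stress σ = E·α·ΔT = 31.90×10³ MPa × 11.7×10⁻⁶ × 47.30 = 17.7 MPa (compressive).

17.7 MPa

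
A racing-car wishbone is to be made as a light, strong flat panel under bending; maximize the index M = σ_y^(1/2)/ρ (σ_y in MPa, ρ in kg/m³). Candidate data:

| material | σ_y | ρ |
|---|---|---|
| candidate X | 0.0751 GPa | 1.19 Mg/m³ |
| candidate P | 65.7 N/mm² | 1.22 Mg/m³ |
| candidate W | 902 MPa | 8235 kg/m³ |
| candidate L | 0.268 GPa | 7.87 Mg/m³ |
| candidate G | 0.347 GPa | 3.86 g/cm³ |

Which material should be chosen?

Normalizing units and computing the index:
  candidate X: σ_y = 75.10 MPa, ρ = 1190 kg/m³
  candidate P: σ_y = 65.70 MPa, ρ = 1220 kg/m³
  candidate W: σ_y = 902.0 MPa, ρ = 8235 kg/m³
  candidate L: σ_y = 268.0 MPa, ρ = 7870 kg/m³
  candidate G: σ_y = 347.0 MPa, ρ = 3860 kg/m³
  candidate X: M = 7.28×10⁻³
  candidate P: M = 6.64×10⁻³
  candidate G: M = 4.83×10⁻³
  candidate W: M = 3.65×10⁻³
  candidate L: M = 2.08×10⁻³
Candidate X ranks first.

candidate X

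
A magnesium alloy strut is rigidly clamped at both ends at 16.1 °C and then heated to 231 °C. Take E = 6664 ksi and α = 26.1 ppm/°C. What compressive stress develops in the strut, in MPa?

258 MPa

E = 6664 ksi = 45.95 GPa.
ΔT = 214.9 K. Constrained thermal stress σ = E·α·ΔT = 45.95×10³ MPa × 26.1×10⁻⁶ × 214.9 = 258 MPa (compressive).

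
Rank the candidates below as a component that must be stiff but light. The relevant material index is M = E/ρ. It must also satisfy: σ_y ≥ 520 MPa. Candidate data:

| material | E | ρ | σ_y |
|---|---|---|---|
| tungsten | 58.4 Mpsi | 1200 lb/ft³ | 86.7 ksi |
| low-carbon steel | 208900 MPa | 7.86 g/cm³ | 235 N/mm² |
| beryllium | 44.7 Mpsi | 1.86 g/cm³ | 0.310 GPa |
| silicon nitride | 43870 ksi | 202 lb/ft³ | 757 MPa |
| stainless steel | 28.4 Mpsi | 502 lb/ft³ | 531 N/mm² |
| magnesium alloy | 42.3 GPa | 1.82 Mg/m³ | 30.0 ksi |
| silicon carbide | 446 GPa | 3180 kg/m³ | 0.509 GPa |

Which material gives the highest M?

Screen on constraints: σ_y ≥ 520 MPa. Survivors: tungsten, silicon nitride, stainless steel.
Normalizing units and computing the index:
  tungsten: E = 402.7 GPa, ρ = 19220 kg/m³
  silicon nitride: E = 302.5 GPa, ρ = 3236 kg/m³
  stainless steel: E = 195.8 GPa, ρ = 8041 kg/m³
  silicon nitride: M = 93.5 MN·m/kg
  stainless steel: M = 24.4 MN·m/kg
  tungsten: M = 20.9 MN·m/kg
Highest index: silicon nitride.

silicon nitride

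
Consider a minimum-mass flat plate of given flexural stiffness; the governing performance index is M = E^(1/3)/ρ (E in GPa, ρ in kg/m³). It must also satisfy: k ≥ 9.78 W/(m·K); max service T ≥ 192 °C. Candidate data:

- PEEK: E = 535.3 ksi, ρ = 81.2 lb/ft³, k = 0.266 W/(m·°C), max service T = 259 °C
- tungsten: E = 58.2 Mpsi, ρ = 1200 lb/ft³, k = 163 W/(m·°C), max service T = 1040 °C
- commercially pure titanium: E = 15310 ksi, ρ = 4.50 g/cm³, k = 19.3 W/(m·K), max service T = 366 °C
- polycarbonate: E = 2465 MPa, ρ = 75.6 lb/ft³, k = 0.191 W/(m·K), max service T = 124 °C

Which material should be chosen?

commercially pure titanium

Screen on constraints: k ≥ 9.78 W/(m·K); max service T ≥ 192 °C. Survivors: tungsten, commercially pure titanium.
Convert each candidate to consistent units, then evaluate M:
  tungsten: E = 401.3 GPa, ρ = 19220 kg/m³
  commercially pure titanium: E = 105.6 GPa, ρ = 4500 kg/m³
  commercially pure titanium: M = 1.05×10⁻³
  tungsten: M = 0.384×10⁻³
Highest index: commercially pure titanium.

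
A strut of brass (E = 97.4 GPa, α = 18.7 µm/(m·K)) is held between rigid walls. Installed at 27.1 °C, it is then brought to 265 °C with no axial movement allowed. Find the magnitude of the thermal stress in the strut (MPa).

ΔT = 237.9 K. Constrained thermal stress σ = E·α·ΔT = 97.40×10³ MPa × 18.7×10⁻⁶ × 237.9 = 433 MPa (compressive).

433 MPa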